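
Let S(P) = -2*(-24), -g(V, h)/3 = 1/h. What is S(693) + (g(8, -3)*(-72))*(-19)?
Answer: 1416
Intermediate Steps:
g(V, h) = -3/h
S(P) = 48
S(693) + (g(8, -3)*(-72))*(-19) = 48 + (-3/(-3)*(-72))*(-19) = 48 + (-3*(-1/3)*(-72))*(-19) = 48 + (1*(-72))*(-19) = 48 - 72*(-19) = 48 + 1368 = 1416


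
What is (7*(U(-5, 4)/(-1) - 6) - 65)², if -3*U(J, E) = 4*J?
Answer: 212521/9 ≈ 23613.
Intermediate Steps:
U(J, E) = -4*J/3
(7*(U(-5, 4)/(-1) - 6) - 65)² = (7*(-4/3*(-5)/(-1) - 6) - 65)² = (7*((20/3)*(-1) - 6) - 65)² = (7*(-20/3 - 6) - 65)² = (7*(-38/3) - 65)² = (-266/3 - 65)² = (-461/3)² = 212521/9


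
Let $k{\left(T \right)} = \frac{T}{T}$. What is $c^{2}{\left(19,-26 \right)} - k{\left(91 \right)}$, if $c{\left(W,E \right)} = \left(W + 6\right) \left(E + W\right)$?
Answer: $30624$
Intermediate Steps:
$c{\left(W,E \right)} = \left(6 + W\right) \left(E + W\right)$
$k{\left(T \right)} = 1$
$c^{2}{\left(19,-26 \right)} - k{\left(91 \right)} = \left(19^{2} + 6 \left(-26\right) + 6 \cdot 19 - 494\right)^{2} - 1 = \left(361 - 156 + 114 - 494\right)^{2} - 1 = \left(-175\right)^{2} - 1 = 30625 - 1 = 30624$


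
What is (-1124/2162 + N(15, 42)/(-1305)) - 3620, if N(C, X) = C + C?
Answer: -340501196/94047 ≈ -3620.5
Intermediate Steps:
N(C, X) = 2*C
(-1124/2162 + N(15, 42)/(-1305)) - 3620 = (-1124/2162 + (2*15)/(-1305)) - 3620 = (-1124*1/2162 + 30*(-1/1305)) - 3620 = (-562/1081 - 2/87) - 3620 = -51056/94047 - 3620 = -340501196/94047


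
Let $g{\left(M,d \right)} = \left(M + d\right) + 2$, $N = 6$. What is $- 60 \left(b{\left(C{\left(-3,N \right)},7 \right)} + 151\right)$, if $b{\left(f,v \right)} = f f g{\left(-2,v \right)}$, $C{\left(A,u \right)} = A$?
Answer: $-12840$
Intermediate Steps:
$g{\left(M,d \right)} = 2 + M + d$
$b{\left(f,v \right)} = v f^{2}$ ($b{\left(f,v \right)} = f f \left(2 - 2 + v\right) = f^{2} v = v f^{2}$)
$- 60 \left(b{\left(C{\left(-3,N \right)},7 \right)} + 151\right) = - 60 \left(7 \left(-3\right)^{2} + 151\right) = - 60 \left(7 \cdot 9 + 151\right) = - 60 \left(63 + 151\right) = \left(-60\right) 214 = -12840$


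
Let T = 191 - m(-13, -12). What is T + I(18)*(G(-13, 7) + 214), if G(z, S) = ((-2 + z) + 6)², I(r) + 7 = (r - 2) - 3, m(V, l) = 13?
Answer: 1948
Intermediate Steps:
I(r) = -12 + r (I(r) = -7 + ((r - 2) - 3) = -7 + ((-2 + r) - 3) = -7 + (-5 + r) = -12 + r)
G(z, S) = (4 + z)²
T = 178 (T = 191 - 1*13 = 191 - 13 = 178)
T + I(18)*(G(-13, 7) + 214) = 178 + (-12 + 18)*((4 - 13)² + 214) = 178 + 6*((-9)² + 214) = 178 + 6*(81 + 214) = 178 + 6*295 = 178 + 1770 = 1948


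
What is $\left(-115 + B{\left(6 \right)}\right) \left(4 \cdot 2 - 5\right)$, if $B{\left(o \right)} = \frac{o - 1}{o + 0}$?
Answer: $- \frac{685}{2} \approx -342.5$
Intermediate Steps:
$B{\left(o \right)} = \frac{-1 + o}{o}$
$\left(-115 + B{\left(6 \right)}\right) \left(4 \cdot 2 - 5\right) = \left(-115 + \frac{-1 + 6}{6}\right) \left(4 \cdot 2 - 5\right) = \left(-115 + \frac{1}{6} \cdot 5\right) \left(8 - 5\right) = \left(-115 + \frac{5}{6}\right) 3 = \left(- \frac{685}{6}\right) 3 = - \frac{685}{2}$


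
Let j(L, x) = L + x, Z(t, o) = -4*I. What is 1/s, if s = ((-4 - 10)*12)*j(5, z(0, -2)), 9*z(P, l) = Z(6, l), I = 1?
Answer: -3/2296 ≈ -0.0013066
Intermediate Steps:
Z(t, o) = -4 (Z(t, o) = -4*1 = -4)
z(P, l) = -4/9 (z(P, l) = (1/9)*(-4) = -4/9)
s = -2296/3 (s = ((-4 - 10)*12)*(5 - 4/9) = -14*12*(41/9) = -168*41/9 = -2296/3 ≈ -765.33)
1/s = 1/(-2296/3) = -3/2296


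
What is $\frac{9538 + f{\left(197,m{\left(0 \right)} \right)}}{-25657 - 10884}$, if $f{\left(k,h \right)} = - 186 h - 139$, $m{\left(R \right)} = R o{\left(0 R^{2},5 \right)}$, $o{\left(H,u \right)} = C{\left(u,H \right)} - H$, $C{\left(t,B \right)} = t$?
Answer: $- \frac{9399}{36541} \approx -0.25722$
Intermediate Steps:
$o{\left(H,u \right)} = u - H$
$m{\left(R \right)} = 5 R$ ($m{\left(R \right)} = R \left(5 - 0 R^{2}\right) = R \left(5 - 0\right) = R \left(5 + 0\right) = R 5 = 5 R$)
$f{\left(k,h \right)} = -139 - 186 h$
$\frac{9538 + f{\left(197,m{\left(0 \right)} \right)}}{-25657 - 10884} = \frac{9538 - \left(139 + 186 \cdot 5 \cdot 0\right)}{-25657 - 10884} = \frac{9538 - 139}{-36541} = \left(9538 + \left(-139 + 0\right)\right) \left(- \frac{1}{36541}\right) = \left(9538 - 139\right) \left(- \frac{1}{36541}\right) = 9399 \left(- \frac{1}{36541}\right) = - \frac{9399}{36541}$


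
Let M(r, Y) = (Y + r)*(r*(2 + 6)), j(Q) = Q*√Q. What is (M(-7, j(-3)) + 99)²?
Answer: 156409 + 164976*I*√3 ≈ 1.5641e+5 + 2.8575e+5*I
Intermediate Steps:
j(Q) = Q^(3/2)
M(r, Y) = 8*r*(Y + r) (M(r, Y) = (Y + r)*(r*8) = (Y + r)*(8*r) = 8*r*(Y + r))
(M(-7, j(-3)) + 99)² = (8*(-7)*((-3)^(3/2) - 7) + 99)² = (8*(-7)*(-3*I*√3 - 7) + 99)² = (8*(-7)*(-7 - 3*I*√3) + 99)² = ((392 + 168*I*√3) + 99)² = (491 + 168*I*√3)²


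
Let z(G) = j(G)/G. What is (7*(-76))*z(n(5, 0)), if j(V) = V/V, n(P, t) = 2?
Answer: -266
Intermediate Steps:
j(V) = 1
z(G) = 1/G
(7*(-76))*z(n(5, 0)) = (7*(-76))/2 = -532*½ = -266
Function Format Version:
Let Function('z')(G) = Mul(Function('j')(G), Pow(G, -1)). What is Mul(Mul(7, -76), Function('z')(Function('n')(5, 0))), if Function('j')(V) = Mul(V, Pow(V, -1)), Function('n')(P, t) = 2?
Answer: -266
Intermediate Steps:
Function('j')(V) = 1
Function('z')(G) = Pow(G, -1) (Function('z')(G) = Mul(1, Pow(G, -1)) = Pow(G, -1))
Mul(Mul(7, -76), Function('z')(Function('n')(5, 0))) = Mul(Mul(7, -76), Pow(2, -1)) = Mul(-532, Rational(1, 2)) = -266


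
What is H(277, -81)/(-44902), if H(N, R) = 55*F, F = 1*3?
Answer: -15/4082 ≈ -0.0036747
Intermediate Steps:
F = 3
H(N, R) = 165 (H(N, R) = 55*3 = 165)
H(277, -81)/(-44902) = 165/(-44902) = 165*(-1/44902) = -15/4082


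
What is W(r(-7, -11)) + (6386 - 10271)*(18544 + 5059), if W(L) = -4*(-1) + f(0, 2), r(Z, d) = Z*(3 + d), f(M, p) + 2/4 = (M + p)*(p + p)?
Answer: -183395287/2 ≈ -9.1698e+7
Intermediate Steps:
f(M, p) = -½ + 2*p*(M + p) (f(M, p) = -½ + (M + p)*(p + p) = -½ + (M + p)*(2*p) = -½ + 2*p*(M + p))
W(L) = 23/2 (W(L) = -4*(-1) + (-½ + 2*2² + 2*0*2) = 4 + (-½ + 2*4 + 0) = 4 + (-½ + 8 + 0) = 4 + 15/2 = 23/2)
W(r(-7, -11)) + (6386 - 10271)*(18544 + 5059) = 23/2 + (6386 - 10271)*(18544 + 5059) = 23/2 - 3885*23603 = 23/2 - 91697655 = -183395287/2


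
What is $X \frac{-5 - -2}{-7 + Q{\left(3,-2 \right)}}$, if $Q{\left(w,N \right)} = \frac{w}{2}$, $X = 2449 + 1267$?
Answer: $\frac{22296}{11} \approx 2026.9$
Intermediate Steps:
$X = 3716$
$Q{\left(w,N \right)} = \frac{w}{2}$ ($Q{\left(w,N \right)} = w \frac{1}{2} = \frac{w}{2}$)
$X \frac{-5 - -2}{-7 + Q{\left(3,-2 \right)}} = 3716 \frac{-5 - -2}{-7 + \frac{1}{2} \cdot 3} = 3716 \frac{-5 + 2}{-7 + \frac{3}{2}} = 3716 \frac{1}{- \frac{11}{2}} \left(-3\right) = 3716 \left(\left(- \frac{2}{11}\right) \left(-3\right)\right) = 3716 \cdot \frac{6}{11} = \frac{22296}{11}$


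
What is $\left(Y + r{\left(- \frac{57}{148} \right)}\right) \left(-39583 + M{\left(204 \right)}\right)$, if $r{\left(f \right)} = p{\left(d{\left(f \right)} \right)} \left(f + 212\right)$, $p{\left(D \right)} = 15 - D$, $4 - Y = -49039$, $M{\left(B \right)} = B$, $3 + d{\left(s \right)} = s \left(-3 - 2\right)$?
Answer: $- \frac{45236459794967}{21904} \approx -2.0652 \cdot 10^{9}$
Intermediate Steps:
$d{\left(s \right)} = -3 - 5 s$ ($d{\left(s \right)} = -3 + s \left(-3 - 2\right) = -3 + s \left(-5\right) = -3 - 5 s$)
$Y = 49043$ ($Y = 4 - -49039 = 4 + 49039 = 49043$)
$r{\left(f \right)} = \left(18 + 5 f\right) \left(212 + f\right)$ ($r{\left(f \right)} = \left(15 - \left(-3 - 5 f\right)\right) \left(f + 212\right) = \left(15 + \left(3 + 5 f\right)\right) \left(212 + f\right) = \left(18 + 5 f\right) \left(212 + f\right)$)
$\left(Y + r{\left(- \frac{57}{148} \right)}\right) \left(-39583 + M{\left(204 \right)}\right) = \left(49043 + \left(18 + 5 \left(- \frac{57}{148}\right)\right) \left(212 - \frac{57}{148}\right)\right) \left(-39583 + 204\right) = \left(49043 + \left(18 + 5 \left(\left(-57\right) \frac{1}{148}\right)\right) \left(212 - \frac{57}{148}\right)\right) \left(-39379\right) = \left(49043 + \left(18 + 5 \left(- \frac{57}{148}\right)\right) \left(212 - \frac{57}{148}\right)\right) \left(-39379\right) = \left(49043 + \left(18 - \frac{285}{148}\right) \frac{31319}{148}\right) \left(-39379\right) = \left(49043 + \frac{2379}{148} \cdot \frac{31319}{148}\right) \left(-39379\right) = \left(49043 + \frac{74507901}{21904}\right) \left(-39379\right) = \frac{1148745773}{21904} \left(-39379\right) = - \frac{45236459794967}{21904}$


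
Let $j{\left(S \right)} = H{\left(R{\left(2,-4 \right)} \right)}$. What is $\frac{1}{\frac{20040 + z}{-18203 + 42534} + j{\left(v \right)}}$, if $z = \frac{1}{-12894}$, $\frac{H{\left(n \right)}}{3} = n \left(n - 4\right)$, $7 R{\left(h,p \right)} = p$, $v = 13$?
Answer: $\frac{2196067398}{19018767881} \approx 0.11547$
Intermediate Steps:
$R{\left(h,p \right)} = \frac{p}{7}$
$H{\left(n \right)} = 3 n \left(-4 + n\right)$ ($H{\left(n \right)} = 3 n \left(n - 4\right) = 3 n \left(-4 + n\right)$)
$j{\left(S \right)} = \frac{384}{49}$ ($j{\left(S \right)} = 3 \cdot \frac{1}{7} \left(-4\right) \left(-4 + \frac{1}{7} \left(-4\right)\right) = 3 \left(- \frac{4}{7}\right) \left(-4 - \frac{4}{7}\right) = 3 \left(- \frac{4}{7}\right) \left(- \frac{32}{7}\right) = \frac{384}{49}$)
$z = - \frac{1}{12894} \approx -7.7555 \cdot 10^{-5}$
$\frac{1}{\frac{20040 + z}{-18203 + 42534} + j{\left(v \right)}} = \frac{1}{\frac{20040 - \frac{1}{12894}}{-18203 + 42534} + \frac{384}{49}} = \frac{1}{\frac{258395759}{12894 \cdot 24331} + \frac{384}{49}} = \frac{1}{\frac{258395759}{12894} \cdot \frac{1}{24331} + \frac{384}{49}} = \frac{1}{\frac{258395759}{313723914} + \frac{384}{49}} = \frac{1}{\frac{19018767881}{2196067398}} = \frac{2196067398}{19018767881}$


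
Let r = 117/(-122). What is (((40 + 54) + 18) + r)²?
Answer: 183521209/14884 ≈ 12330.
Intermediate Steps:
r = -117/122 (r = 117*(-1/122) = -117/122 ≈ -0.95902)
(((40 + 54) + 18) + r)² = (((40 + 54) + 18) - 117/122)² = ((94 + 18) - 117/122)² = (112 - 117/122)² = (13547/122)² = 183521209/14884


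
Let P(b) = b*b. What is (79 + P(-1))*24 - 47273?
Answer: -45353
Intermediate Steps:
P(b) = b²
(79 + P(-1))*24 - 47273 = (79 + (-1)²)*24 - 47273 = (79 + 1)*24 - 47273 = 80*24 - 47273 = 1920 - 47273 = -45353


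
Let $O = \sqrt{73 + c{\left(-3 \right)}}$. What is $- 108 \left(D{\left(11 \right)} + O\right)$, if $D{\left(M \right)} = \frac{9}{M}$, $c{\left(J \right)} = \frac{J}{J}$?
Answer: $- \frac{972}{11} - 108 \sqrt{74} \approx -1017.4$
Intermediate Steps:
$c{\left(J \right)} = 1$
$O = \sqrt{74}$ ($O = \sqrt{73 + 1} = \sqrt{74} \approx 8.6023$)
$- 108 \left(D{\left(11 \right)} + O\right) = - 108 \left(\frac{9}{11} + \sqrt{74}\right) = - \frac{972}{11} - 108 \sqrt{74}$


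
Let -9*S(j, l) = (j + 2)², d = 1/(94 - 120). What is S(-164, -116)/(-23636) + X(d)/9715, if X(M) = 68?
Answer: 7484047/57405935 ≈ 0.13037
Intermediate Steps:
d = -1/26 (d = 1/(-26) = -1/26 ≈ -0.038462)
S(j, l) = -(2 + j)²/9 (S(j, l) = -(j + 2)²/9 = -(2 + j)²/9)
S(-164, -116)/(-23636) + X(d)/9715 = -(2 - 164)²/9/(-23636) + 68/9715 = -⅑*(-162)²*(-1/23636) + 68*(1/9715) = -⅑*26244*(-1/23636) + 68/9715 = -2916*(-1/23636) + 68/9715 = 729/5909 + 68/9715 = 7484047/57405935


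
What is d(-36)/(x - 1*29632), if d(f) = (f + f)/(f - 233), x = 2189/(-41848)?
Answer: -1004352/111190443875 ≈ -9.0327e-6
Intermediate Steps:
x = -2189/41848 (x = 2189*(-1/41848) = -2189/41848 ≈ -0.052308)
d(f) = 2*f/(-233 + f) (d(f) = (2*f)/(-233 + f) = 2*f/(-233 + f))
d(-36)/(x - 1*29632) = (2*(-36)/(-233 - 36))/(-2189/41848 - 1*29632) = (2*(-36)/(-269))/(-2189/41848 - 29632) = (2*(-36)*(-1/269))/(-1240042125/41848) = (72/269)*(-41848/1240042125) = -1004352/111190443875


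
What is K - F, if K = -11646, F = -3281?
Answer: -8365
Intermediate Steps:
K - F = -11646 - 1*(-3281) = -11646 + 3281 = -8365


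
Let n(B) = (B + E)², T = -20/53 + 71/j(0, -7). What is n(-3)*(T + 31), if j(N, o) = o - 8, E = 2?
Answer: 20582/795 ≈ 25.889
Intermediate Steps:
j(N, o) = -8 + o
T = -4063/795 (T = -20/53 + 71/(-8 - 7) = -20*1/53 + 71/(-15) = -20/53 + 71*(-1/15) = -20/53 - 71/15 = -4063/795 ≈ -5.1107)
n(B) = (2 + B)² (n(B) = (B + 2)² = (2 + B)²)
n(-3)*(T + 31) = (2 - 3)²*(-4063/795 + 31) = (-1)²*(20582/795) = 1*(20582/795) = 20582/795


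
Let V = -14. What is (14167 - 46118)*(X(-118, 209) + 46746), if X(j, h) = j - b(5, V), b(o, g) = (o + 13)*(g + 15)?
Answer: -1489236110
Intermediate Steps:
b(o, g) = (13 + o)*(15 + g)
X(j, h) = -18 + j (X(j, h) = j - (195 + 13*(-14) + 15*5 - 14*5) = j - (195 - 182 + 75 - 70) = j - 1*18 = j - 18 = -18 + j)
(14167 - 46118)*(X(-118, 209) + 46746) = (14167 - 46118)*((-18 - 118) + 46746) = -31951*(-136 + 46746) = -31951*46610 = -1489236110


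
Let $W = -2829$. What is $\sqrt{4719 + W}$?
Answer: $3 \sqrt{210} \approx 43.474$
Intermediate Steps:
$\sqrt{4719 + W} = \sqrt{4719 - 2829} = \sqrt{1890} = 3 \sqrt{210}$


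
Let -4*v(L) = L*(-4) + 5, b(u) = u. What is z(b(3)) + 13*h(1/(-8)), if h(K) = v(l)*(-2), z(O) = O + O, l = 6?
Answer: -235/2 ≈ -117.50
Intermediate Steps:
v(L) = -5/4 + L (v(L) = -(L*(-4) + 5)/4 = -(-4*L + 5)/4 = -(5 - 4*L)/4 = -5/4 + L)
z(O) = 2*O
h(K) = -19/2 (h(K) = (-5/4 + 6)*(-2) = (19/4)*(-2) = -19/2)
z(b(3)) + 13*h(1/(-8)) = 2*3 + 13*(-19/2) = 6 - 247/2 = -235/2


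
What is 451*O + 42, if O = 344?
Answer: 155186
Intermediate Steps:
451*O + 42 = 451*344 + 42 = 155144 + 42 = 155186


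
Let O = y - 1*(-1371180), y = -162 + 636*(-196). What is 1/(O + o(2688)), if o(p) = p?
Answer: 1/1249050 ≈ 8.0061e-7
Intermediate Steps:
y = -124818 (y = -162 - 124656 = -124818)
O = 1246362 (O = -124818 - 1*(-1371180) = -124818 + 1371180 = 1246362)
1/(O + o(2688)) = 1/(1246362 + 2688) = 1/1249050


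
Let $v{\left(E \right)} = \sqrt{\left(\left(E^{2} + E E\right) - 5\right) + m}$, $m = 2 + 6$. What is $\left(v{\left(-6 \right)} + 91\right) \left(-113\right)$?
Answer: $-10283 - 565 \sqrt{3} \approx -11262.0$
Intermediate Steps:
$m = 8$
$v{\left(E \right)} = \sqrt{3 + 2 E^{2}}$ ($v{\left(E \right)} = \sqrt{\left(\left(E^{2} + E E\right) - 5\right) + 8} = \sqrt{\left(\left(E^{2} + E^{2}\right) - 5\right) + 8} = \sqrt{\left(2 E^{2} - 5\right) + 8} = \sqrt{\left(-5 + 2 E^{2}\right) + 8} = \sqrt{3 + 2 E^{2}}$)
$\left(v{\left(-6 \right)} + 91\right) \left(-113\right) = \left(\sqrt{3 + 2 \left(-6\right)^{2}} + 91\right) \left(-113\right) = \left(\sqrt{3 + 2 \cdot 36} + 91\right) \left(-113\right) = \left(\sqrt{3 + 72} + 91\right) \left(-113\right) = \left(\sqrt{75} + 91\right) \left(-113\right) = \left(5 \sqrt{3} + 91\right) \left(-113\right) = \left(91 + 5 \sqrt{3}\right) \left(-113\right) = -10283 - 565 \sqrt{3}$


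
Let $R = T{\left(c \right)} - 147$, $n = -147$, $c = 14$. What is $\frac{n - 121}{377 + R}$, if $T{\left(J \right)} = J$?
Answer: $- \frac{67}{61} \approx -1.0984$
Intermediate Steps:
$R = -133$ ($R = 14 - 147 = -133$)
$\frac{n - 121}{377 + R} = \frac{-147 - 121}{377 - 133} = - \frac{268}{244} = \left(-268\right) \frac{1}{244} = - \frac{67}{61}$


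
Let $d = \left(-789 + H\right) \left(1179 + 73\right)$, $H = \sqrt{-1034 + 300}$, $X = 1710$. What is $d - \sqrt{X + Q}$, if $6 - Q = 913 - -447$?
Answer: $-987828 - 2 \sqrt{89} + 1252 i \sqrt{734} \approx -9.8785 \cdot 10^{5} + 33920.0 i$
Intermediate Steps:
$H = i \sqrt{734}$ ($H = \sqrt{-734} = i \sqrt{734} \approx 27.092 i$)
$Q = -1354$ ($Q = 6 - \left(913 - -447\right) = 6 - \left(913 + 447\right) = 6 - 1360 = -1354$)
$d = -987828 + 1252 i \sqrt{734}$ ($d = \left(-789 + i \sqrt{734}\right) \left(1179 + 73\right) = \left(-789 + i \sqrt{734}\right) 1252 = -987828 + 1252 i \sqrt{734} \approx -9.8783 \cdot 10^{5} + 33920.0 i$)
$d - \sqrt{X + Q} = \left(-987828 + 1252 i \sqrt{734}\right) - \sqrt{1710 - 1354} = \left(-987828 + 1252 i \sqrt{734}\right) - \sqrt{356} = \left(-987828 + 1252 i \sqrt{734}\right) - 2 \sqrt{89} = -987828 - 2 \sqrt{89} + 1252 i \sqrt{734}$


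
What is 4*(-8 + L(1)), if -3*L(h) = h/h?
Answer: -100/3 ≈ -33.333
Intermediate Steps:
L(h) = -⅓ (L(h) = -h/(3*h) = -⅓*1 = -⅓)
4*(-8 + L(1)) = 4*(-8 - ⅓) = 4*(-25/3) = -100/3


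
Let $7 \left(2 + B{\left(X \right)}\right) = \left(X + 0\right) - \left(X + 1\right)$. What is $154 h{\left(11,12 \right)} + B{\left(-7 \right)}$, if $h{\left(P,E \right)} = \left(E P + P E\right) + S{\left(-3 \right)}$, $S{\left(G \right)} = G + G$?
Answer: $\frac{278109}{7} \approx 39730.0$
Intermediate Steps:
$S{\left(G \right)} = 2 G$
$h{\left(P,E \right)} = -6 + 2 E P$ ($h{\left(P,E \right)} = \left(E P + P E\right) + 2 \left(-3\right) = \left(E P + E P\right) - 6 = 2 E P - 6 = -6 + 2 E P$)
$B{\left(X \right)} = - \frac{15}{7}$ ($B{\left(X \right)} = -2 + \frac{\left(X + 0\right) - \left(X + 1\right)}{7} = -2 + \frac{X - \left(1 + X\right)}{7} = -2 + \frac{1}{7} \left(-1\right) = -2 - \frac{1}{7} = - \frac{15}{7}$)
$154 h{\left(11,12 \right)} + B{\left(-7 \right)} = 154 \left(-6 + 2 \cdot 12 \cdot 11\right) - \frac{15}{7} = 154 \left(-6 + 264\right) - \frac{15}{7} = 154 \cdot 258 - \frac{15}{7} = 39732 - \frac{15}{7} = \frac{278109}{7}$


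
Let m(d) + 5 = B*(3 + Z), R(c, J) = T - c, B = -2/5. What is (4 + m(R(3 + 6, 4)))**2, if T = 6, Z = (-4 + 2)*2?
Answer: 9/25 ≈ 0.36000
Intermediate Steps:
B = -2/5 (B = -2*1/5 = -2/5 ≈ -0.40000)
Z = -4 (Z = -2*2 = -4)
R(c, J) = 6 - c
m(d) = -23/5 (m(d) = -5 - 2*(3 - 4)/5 = -5 - 2/5*(-1) = -5 + 2/5 = -23/5)
(4 + m(R(3 + 6, 4)))**2 = (4 - 23/5)**2 = (-3/5)**2 = 9/25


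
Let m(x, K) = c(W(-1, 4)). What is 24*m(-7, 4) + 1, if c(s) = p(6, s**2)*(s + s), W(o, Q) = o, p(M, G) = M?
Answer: -287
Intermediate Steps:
c(s) = 12*s (c(s) = 6*(s + s) = 6*(2*s) = 12*s)
m(x, K) = -12 (m(x, K) = 12*(-1) = -12)
24*m(-7, 4) + 1 = 24*(-12) + 1 = -288 + 1 = -287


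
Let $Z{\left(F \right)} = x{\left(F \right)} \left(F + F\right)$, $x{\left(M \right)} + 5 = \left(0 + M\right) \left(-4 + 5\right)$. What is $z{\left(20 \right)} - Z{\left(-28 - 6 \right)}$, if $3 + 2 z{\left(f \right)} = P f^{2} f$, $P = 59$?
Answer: $\frac{466693}{2} \approx 2.3335 \cdot 10^{5}$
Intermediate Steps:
$x{\left(M \right)} = -5 + M$ ($x{\left(M \right)} = -5 + \left(0 + M\right) \left(-4 + 5\right) = -5 + M 1 = -5 + M$)
$Z{\left(F \right)} = 2 F \left(-5 + F\right)$ ($Z{\left(F \right)} = \left(-5 + F\right) \left(F + F\right) = \left(-5 + F\right) 2 F = 2 F \left(-5 + F\right)$)
$z{\left(f \right)} = - \frac{3}{2} + \frac{59 f^{3}}{2}$ ($z{\left(f \right)} = - \frac{3}{2} + \frac{59 f^{2} f}{2} = - \frac{3}{2} + \frac{59 f^{3}}{2}$)
$z{\left(20 \right)} - Z{\left(-28 - 6 \right)} = \left(- \frac{3}{2} + \frac{59 \cdot 20^{3}}{2}\right) - 2 \left(-28 - 6\right) \left(-5 - 34\right) = \left(- \frac{3}{2} + \frac{59}{2} \cdot 8000\right) - 2 \left(-34\right) \left(-5 - 34\right) = \left(- \frac{3}{2} + 236000\right) - 2 \left(-34\right) \left(-39\right) = \frac{471997}{2} - 2652 = \frac{466693}{2}$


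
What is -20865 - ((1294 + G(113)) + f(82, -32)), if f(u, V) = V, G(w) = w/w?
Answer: -22128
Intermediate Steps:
G(w) = 1
-20865 - ((1294 + G(113)) + f(82, -32)) = -20865 - ((1294 + 1) - 32) = -20865 - (1295 - 32) = -20865 - 1*1263 = -20865 - 1263 = -22128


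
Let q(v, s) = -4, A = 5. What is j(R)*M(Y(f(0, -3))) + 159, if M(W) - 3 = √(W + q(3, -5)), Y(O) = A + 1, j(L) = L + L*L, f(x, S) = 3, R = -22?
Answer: 1545 + 462*√2 ≈ 2198.4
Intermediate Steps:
j(L) = L + L²
Y(O) = 6 (Y(O) = 5 + 1 = 6)
M(W) = 3 + √(-4 + W) (M(W) = 3 + √(W - 4) = 3 + √(-4 + W))
j(R)*M(Y(f(0, -3))) + 159 = (-22*(1 - 22))*(3 + √(-4 + 6)) + 159 = (-22*(-21))*(3 + √2) + 159 = 462*(3 + √2) + 159 = (1386 + 462*√2) + 159 = 1545 + 462*√2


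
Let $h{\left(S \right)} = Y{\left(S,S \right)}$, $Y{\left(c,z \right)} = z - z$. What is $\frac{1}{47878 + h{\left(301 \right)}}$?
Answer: $\frac{1}{47878} \approx 2.0886 \cdot 10^{-5}$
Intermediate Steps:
$Y{\left(c,z \right)} = 0$
$h{\left(S \right)} = 0$
$\frac{1}{47878 + h{\left(301 \right)}} = \frac{1}{47878 + 0} = \frac{1}{47878}$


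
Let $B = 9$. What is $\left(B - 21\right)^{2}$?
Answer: $144$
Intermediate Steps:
$\left(B - 21\right)^{2} = \left(9 - 21\right)^{2} = \left(-12\right)^{2} = 144$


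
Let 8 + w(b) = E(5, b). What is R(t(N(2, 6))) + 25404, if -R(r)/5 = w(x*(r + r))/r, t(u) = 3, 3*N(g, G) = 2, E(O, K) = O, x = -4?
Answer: 25409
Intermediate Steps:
N(g, G) = ⅔ (N(g, G) = (⅓)*2 = ⅔)
w(b) = -3 (w(b) = -8 + 5 = -3)
R(r) = 15/r (R(r) = -(-15)/r = 15/r)
R(t(N(2, 6))) + 25404 = 15/3 + 25404 = 15*(⅓) + 25404 = 5 + 25404 = 25409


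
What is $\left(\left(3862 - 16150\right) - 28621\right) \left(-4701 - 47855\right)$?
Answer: $2150013404$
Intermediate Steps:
$\left(\left(3862 - 16150\right) - 28621\right) \left(-4701 - 47855\right) = \left(-12288 - 28621\right) \left(-52556\right) = \left(-40909\right) \left(-52556\right) = 2150013404$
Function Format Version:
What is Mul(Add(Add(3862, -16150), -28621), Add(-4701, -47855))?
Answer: 2150013404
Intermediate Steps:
Mul(Add(Add(3862, -16150), -28621), Add(-4701, -47855)) = Mul(Add(-12288, -28621), -52556) = Mul(-40909, -52556) = 2150013404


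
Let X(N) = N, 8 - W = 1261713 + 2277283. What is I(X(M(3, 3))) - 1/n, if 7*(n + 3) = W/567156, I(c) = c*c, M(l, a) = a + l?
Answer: 140035899/3862316 ≈ 36.257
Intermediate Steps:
W = -3538988 (W = 8 - (1261713 + 2277283) = 8 - 1*3538996 = 8 - 3538996 = -3538988)
I(c) = c**2
n = -3862316/992523 (n = -3 + (-3538988/567156)/7 = -3 + (-3538988*1/567156)/7 = -3 + (1/7)*(-884747/141789) = -3 - 884747/992523 = -3862316/992523 ≈ -3.8914)
I(X(M(3, 3))) - 1/n = (3 + 3)**2 - 1/(-3862316/992523) = 6**2 - 1*(-992523/3862316) = 36 + 992523/3862316 = 140035899/3862316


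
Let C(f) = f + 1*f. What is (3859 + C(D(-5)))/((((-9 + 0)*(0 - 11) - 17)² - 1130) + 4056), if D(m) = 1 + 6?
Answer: 3873/9650 ≈ 0.40135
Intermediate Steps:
D(m) = 7
C(f) = 2*f (C(f) = f + f = 2*f)
(3859 + C(D(-5)))/((((-9 + 0)*(0 - 11) - 17)² - 1130) + 4056) = (3859 + 2*7)/((((-9 + 0)*(0 - 11) - 17)² - 1130) + 4056) = (3859 + 14)/(((-9*(-11) - 17)² - 1130) + 4056) = 3873/(((99 - 17)² - 1130) + 4056) = 3873/((82² - 1130) + 4056) = 3873/((6724 - 1130) + 4056) = 3873/(5594 + 4056) = 3873/9650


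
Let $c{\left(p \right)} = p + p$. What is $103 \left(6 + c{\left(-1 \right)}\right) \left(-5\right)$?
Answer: $-2060$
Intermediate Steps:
$c{\left(p \right)} = 2 p$
$103 \left(6 + c{\left(-1 \right)}\right) \left(-5\right) = 103 \left(6 + 2 \left(-1\right)\right) \left(-5\right) = 103 \left(6 - 2\right) \left(-5\right) = 103 \cdot 4 \left(-5\right) = 103 \left(-20\right) = -2060$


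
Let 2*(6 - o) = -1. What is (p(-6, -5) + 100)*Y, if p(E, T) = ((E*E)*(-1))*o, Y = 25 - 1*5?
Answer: -2680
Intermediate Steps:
o = 13/2 (o = 6 - ½*(-1) = 6 + ½ = 13/2 ≈ 6.5000)
Y = 20 (Y = 25 - 5 = 20)
p(E, T) = -13*E²/2 (p(E, T) = ((E*E)*(-1))*(13/2) = (E²*(-1))*(13/2) = -E²*(13/2) = -13*E²/2)
(p(-6, -5) + 100)*Y = (-13/2*(-6)² + 100)*20 = (-13/2*36 + 100)*20 = (-234 + 100)*20 = -134*20 = -2680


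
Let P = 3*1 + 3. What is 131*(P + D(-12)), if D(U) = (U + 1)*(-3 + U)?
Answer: 22401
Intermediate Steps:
P = 6 (P = 3 + 3 = 6)
D(U) = (1 + U)*(-3 + U)
131*(P + D(-12)) = 131*(6 + (-3 + (-12)² - 2*(-12))) = 131*(6 + (-3 + 144 + 24)) = 131*(6 + 165) = 131*171 = 22401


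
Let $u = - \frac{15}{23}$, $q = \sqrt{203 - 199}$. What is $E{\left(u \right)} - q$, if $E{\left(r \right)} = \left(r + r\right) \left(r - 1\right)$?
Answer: $\frac{82}{529} \approx 0.15501$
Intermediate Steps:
$q = 2$ ($q = \sqrt{4} = 2$)
$u = - \frac{15}{23}$ ($u = \left(-15\right) \frac{1}{23} = - \frac{15}{23} \approx -0.65217$)
$E{\left(r \right)} = 2 r \left(-1 + r\right)$
$E{\left(u \right)} - q = 2 \left(- \frac{15}{23}\right) \left(-1 - \frac{15}{23}\right) - 2 = 2 \left(- \frac{15}{23}\right) \left(- \frac{38}{23}\right) - 2 = \frac{1140}{529} - 2 = \frac{82}{529}$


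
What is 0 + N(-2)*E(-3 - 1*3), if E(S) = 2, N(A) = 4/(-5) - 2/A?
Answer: ⅖ ≈ 0.40000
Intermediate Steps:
N(A) = -⅘ - 2/A (N(A) = 4*(-⅕) - 2/A = -⅘ - 2/A)
0 + N(-2)*E(-3 - 1*3) = 0 + (-⅘ - 2/(-2))*2 = 0 + (-⅘ - 2*(-½))*2 = 0 + (-⅘ + 1)*2 = 0 + (⅕)*2 = 0 + ⅖ = ⅖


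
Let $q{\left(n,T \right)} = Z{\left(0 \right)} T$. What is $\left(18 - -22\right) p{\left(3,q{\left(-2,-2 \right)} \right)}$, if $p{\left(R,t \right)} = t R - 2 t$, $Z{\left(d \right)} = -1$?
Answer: $80$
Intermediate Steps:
$q{\left(n,T \right)} = - T$
$p{\left(R,t \right)} = - 2 t + R t$ ($p{\left(R,t \right)} = R t - 2 t = - 2 t + R t$)
$\left(18 - -22\right) p{\left(3,q{\left(-2,-2 \right)} \right)} = \left(18 - -22\right) \left(-1\right) \left(-2\right) \left(-2 + 3\right) = \left(18 + 22\right) 2 \cdot 1 = 40 \cdot 2 = 80$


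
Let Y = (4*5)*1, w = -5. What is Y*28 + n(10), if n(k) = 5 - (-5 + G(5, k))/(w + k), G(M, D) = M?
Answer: 565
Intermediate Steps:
n(k) = 5 (n(k) = 5 - (-5 + 5)/(-5 + k) = 5 - 0/(-5 + k) = 5 - 1*0 = 5 + 0 = 5)
Y = 20 (Y = 20*1 = 20)
Y*28 + n(10) = 20*28 + 5 = 560 + 5 = 565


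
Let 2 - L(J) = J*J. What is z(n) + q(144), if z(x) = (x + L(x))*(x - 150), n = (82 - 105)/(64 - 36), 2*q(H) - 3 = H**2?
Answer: 225963179/21952 ≈ 10294.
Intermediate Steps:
L(J) = 2 - J**2 (L(J) = 2 - J*J = 2 - J**2)
q(H) = 3/2 + H**2/2
n = -23/28 ≈ -0.82143
z(x) = (-150 + x)*(2 + x - x**2) (z(x) = (x + (2 - x**2))*(x - 150) = (2 + x - x**2)*(-150 + x) = (-150 + x)*(2 + x - x**2))
z(n) + q(144) = (-300 - (-23/28)**3 - 148*(-23/28) + 151*(-23/28)**2) + (3/2 + (1/2)*144**2) = (-300 - 1*(-12167/21952) + 851/7 + 151*(529/784)) + (3/2 + (1/2)*20736) = (-300 + 12167/21952 + 851/7 + 79879/784) + (3/2 + 10368) = -1668085/21952 + 20739/2 = 225963179/21952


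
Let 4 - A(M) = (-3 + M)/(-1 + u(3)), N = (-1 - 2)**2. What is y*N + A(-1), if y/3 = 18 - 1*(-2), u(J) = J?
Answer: 546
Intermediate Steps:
y = 60 (y = 3*(18 - 1*(-2)) = 3*(18 + 2) = 3*20 = 60)
N = 9 (N = (-3)**2 = 9)
A(M) = 11/2 - M/2 (A(M) = 4 - (-3 + M)/(-1 + 3) = 4 - (-3 + M)/2 = 4 - (-3/2 + M/2) = 4 + (3/2 - M/2) = 11/2 - M/2)
y*N + A(-1) = 60*9 + (11/2 - 1/2*(-1)) = 540 + (11/2 + 1/2) = 540 + 6 = 546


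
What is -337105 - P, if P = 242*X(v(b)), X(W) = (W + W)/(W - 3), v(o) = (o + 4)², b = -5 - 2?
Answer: -337831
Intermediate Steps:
b = -7
v(o) = (4 + o)²
X(W) = 2*W/(-3 + W) (X(W) = (2*W)/(-3 + W) = 2*W/(-3 + W))
P = 726 (P = 242*(2*(4 - 7)²/(-3 + (4 - 7)²)) = 242*(2*(-3)²/(-3 + (-3)²)) = 242*(2*9/(-3 + 9)) = 242*(2*9/6) = 242*(2*9*(⅙)) = 242*3 = 726)
-337105 - P = -337105 - 1*726 = -337105 - 726 = -337831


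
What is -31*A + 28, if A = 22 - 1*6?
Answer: -468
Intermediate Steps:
A = 16 (A = 22 - 6 = 16)
-31*A + 28 = -31*16 + 28 = -496 + 28 = -468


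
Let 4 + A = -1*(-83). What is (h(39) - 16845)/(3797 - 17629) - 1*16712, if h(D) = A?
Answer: -115571809/6916 ≈ -16711.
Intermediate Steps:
A = 79 (A = -4 - 1*(-83) = -4 + 83 = 79)
h(D) = 79
(h(39) - 16845)/(3797 - 17629) - 1*16712 = (79 - 16845)/(3797 - 17629) - 1*16712 = -16766/(-13832) - 16712 = -16766*(-1/13832) - 16712 = 8383/6916 - 16712 = -115571809/6916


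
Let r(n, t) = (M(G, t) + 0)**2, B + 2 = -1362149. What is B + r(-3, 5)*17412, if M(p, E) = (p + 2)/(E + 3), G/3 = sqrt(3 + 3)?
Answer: -10770971/8 + 13059*sqrt(6)/4 ≈ -1.3384e+6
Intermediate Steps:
B = -1362151 (B = -2 - 1362149 = -1362151)
G = 3*sqrt(6) (G = 3*sqrt(3 + 3) = 3*sqrt(6) ≈ 7.3485)
M(p, E) = (2 + p)/(3 + E)
r(n, t) = (2 + 3*sqrt(6))**2/(3 + t)**2 (r(n, t) = ((2 + 3*sqrt(6))/(3 + t) + 0)**2 = ((2 + 3*sqrt(6))/(3 + t))**2 = (2 + 3*sqrt(6))**2/(3 + t)**2)
B + r(-3, 5)*17412 = -1362151 + ((2 + 3*sqrt(6))**2/(3 + 5)**2)*17412 = -1362151 + ((2 + 3*sqrt(6))**2/8**2)*17412 = -1362151 + ((2 + 3*sqrt(6))**2*(1/64))*17412 = -1362151 + ((2 + 3*sqrt(6))**2/64)*17412 = -1362151 + 4353*(2 + 3*sqrt(6))**2/16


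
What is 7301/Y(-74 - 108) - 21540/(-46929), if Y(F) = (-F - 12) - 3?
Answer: 115408603/2612381 ≈ 44.178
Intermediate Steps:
Y(F) = -15 - F (Y(F) = (-12 - F) - 3 = -15 - F)
7301/Y(-74 - 108) - 21540/(-46929) = 7301/(-15 - (-74 - 108)) - 21540/(-46929) = 7301/(-15 - 1*(-182)) - 21540*(-1/46929) = 7301/(-15 + 182) + 7180/15643 = 7301/167 + 7180/15643 = 115408603/2612381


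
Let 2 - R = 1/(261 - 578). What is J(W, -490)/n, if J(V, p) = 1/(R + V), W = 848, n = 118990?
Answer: 317/32061974490 ≈ 9.8871e-9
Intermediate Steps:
R = 635/317 (R = 2 - 1/(261 - 578) = 2 - 1/(-317) = 2 - 1*(-1/317) = 2 + 1/317 = 635/317 ≈ 2.0032)
J(V, p) = 1/(635/317 + V)
J(W, -490)/n = (317/(635 + 317*848))/118990 = (317/(635 + 268816))*(1/118990) = (317/269451)*(1/118990) = 317/32061974490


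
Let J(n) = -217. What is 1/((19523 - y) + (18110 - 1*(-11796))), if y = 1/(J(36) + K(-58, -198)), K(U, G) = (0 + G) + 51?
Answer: 364/17992157 ≈ 2.0231e-5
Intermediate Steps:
K(U, G) = 51 + G (K(U, G) = G + 51 = 51 + G)
y = -1/364 (y = 1/(-217 + (51 - 198)) = 1/(-217 - 147) = 1/(-364) = -1/364 ≈ -0.0027473)
1/((19523 - y) + (18110 - 1*(-11796))) = 1/((19523 - 1*(-1/364)) + (18110 - 1*(-11796))) = 1/((19523 + 1/364) + (18110 + 11796)) = 1/(7106373/364 + 29906) = 1/(17992157/364) = 364/17992157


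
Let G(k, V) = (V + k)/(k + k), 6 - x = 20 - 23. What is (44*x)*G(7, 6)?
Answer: 2574/7 ≈ 367.71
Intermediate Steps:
x = 9 (x = 6 - (20 - 23) = 6 - 1*(-3) = 6 + 3 = 9)
G(k, V) = (V + k)/(2*k) (G(k, V) = (V + k)/((2*k)) = (V + k)*(1/(2*k)) = (V + k)/(2*k))
(44*x)*G(7, 6) = (44*9)*((½)*(6 + 7)/7) = 396*((½)*(⅐)*13) = 396*(13/14) = 2574/7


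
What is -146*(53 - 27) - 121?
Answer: -3917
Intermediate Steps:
-146*(53 - 27) - 121 = -146*26 - 121 = -3796 - 121 = -3917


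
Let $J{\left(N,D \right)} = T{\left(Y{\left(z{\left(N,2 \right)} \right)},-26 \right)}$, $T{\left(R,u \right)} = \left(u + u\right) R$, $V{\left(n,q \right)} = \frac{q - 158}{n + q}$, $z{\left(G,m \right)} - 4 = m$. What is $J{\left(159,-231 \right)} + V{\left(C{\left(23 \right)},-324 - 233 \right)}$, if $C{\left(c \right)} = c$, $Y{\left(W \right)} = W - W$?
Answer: $\frac{715}{534} \approx 1.339$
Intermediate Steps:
$z{\left(G,m \right)} = 4 + m$
$Y{\left(W \right)} = 0$
$V{\left(n,q \right)} = \frac{-158 + q}{n + q}$
$T{\left(R,u \right)} = 2 R u$ ($T{\left(R,u \right)} = 2 u R = 2 R u$)
$J{\left(N,D \right)} = 0$ ($J{\left(N,D \right)} = 2 \cdot 0 \left(-26\right) = 0$)
$J{\left(159,-231 \right)} + V{\left(C{\left(23 \right)},-324 - 233 \right)} = 0 + \frac{-158 - 557}{23 - 557} = 0 + \frac{1}{-534} \left(-715\right) = 0 - - \frac{715}{534} = 0 + \frac{715}{534} = \frac{715}{534}$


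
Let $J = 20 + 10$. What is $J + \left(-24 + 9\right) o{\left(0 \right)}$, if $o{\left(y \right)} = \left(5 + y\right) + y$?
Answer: $-45$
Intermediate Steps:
$J = 30$
$o{\left(y \right)} = 5 + 2 y$
$J + \left(-24 + 9\right) o{\left(0 \right)} = 30 + \left(-24 + 9\right) \left(5 + 2 \cdot 0\right) = 30 - 15 \left(5 + 0\right) = 30 - 75 = -45$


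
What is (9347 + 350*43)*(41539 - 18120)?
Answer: 571353343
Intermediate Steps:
(9347 + 350*43)*(41539 - 18120) = (9347 + 15050)*23419 = 24397*23419 = 571353343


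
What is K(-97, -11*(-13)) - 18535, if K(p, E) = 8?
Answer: -18527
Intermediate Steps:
K(-97, -11*(-13)) - 18535 = 8 - 18535 = -18527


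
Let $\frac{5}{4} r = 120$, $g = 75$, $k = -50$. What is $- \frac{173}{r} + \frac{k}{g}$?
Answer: $- \frac{79}{32} \approx -2.4688$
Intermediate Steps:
$r = 96$ ($r = \frac{4}{5} \cdot 120 = 96$)
$- \frac{173}{r} + \frac{k}{g} = - \frac{173}{96} - \frac{50}{75} = \left(-173\right) \frac{1}{96} - \frac{2}{3} = - \frac{173}{96} - \frac{2}{3} = - \frac{79}{32}$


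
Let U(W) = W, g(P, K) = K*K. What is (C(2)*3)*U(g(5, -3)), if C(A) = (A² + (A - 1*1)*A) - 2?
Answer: 108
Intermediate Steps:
g(P, K) = K²
C(A) = -2 + A² + A*(-1 + A) (C(A) = (A² + (A - 1)*A) - 2 = (A² + (-1 + A)*A) - 2 = (A² + A*(-1 + A)) - 2 = -2 + A² + A*(-1 + A))
(C(2)*3)*U(g(5, -3)) = ((-2 - 1*2 + 2*2²)*3)*(-3)² = ((-2 - 2 + 2*4)*3)*9 = ((-2 - 2 + 8)*3)*9 = (4*3)*9 = 12*9 = 108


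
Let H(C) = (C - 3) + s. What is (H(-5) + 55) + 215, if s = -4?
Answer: 258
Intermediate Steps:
H(C) = -7 + C (H(C) = (C - 3) - 4 = (-3 + C) - 4 = -7 + C)
(H(-5) + 55) + 215 = ((-7 - 5) + 55) + 215 = (-12 + 55) + 215 = 43 + 215 = 258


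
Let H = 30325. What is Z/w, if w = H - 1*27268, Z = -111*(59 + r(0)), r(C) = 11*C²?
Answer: -2183/1019 ≈ -2.1423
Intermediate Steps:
Z = -6549 (Z = -111*(59 + 11*0²) = -111*(59 + 11*0) = -111*(59 + 0) = -111*59 = -6549)
w = 3057 (w = 30325 - 1*27268 = 30325 - 27268 = 3057)
Z/w = -6549/3057 = -6549*1/3057 = -2183/1019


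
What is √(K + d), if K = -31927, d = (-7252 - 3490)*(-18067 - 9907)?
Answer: √300464781 ≈ 17334.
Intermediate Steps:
d = 300496708 (d = -10742*(-27974) = 300496708)
√(K + d) = √(-31927 + 300496708) = √300464781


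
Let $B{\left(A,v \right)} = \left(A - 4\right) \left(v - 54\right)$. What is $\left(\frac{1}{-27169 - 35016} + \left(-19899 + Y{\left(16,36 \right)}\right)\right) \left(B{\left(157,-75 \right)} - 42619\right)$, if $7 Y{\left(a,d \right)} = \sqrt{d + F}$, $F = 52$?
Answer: $\frac{77160518868496}{62185} - 17816 \sqrt{22} \approx 1.2407 \cdot 10^{9}$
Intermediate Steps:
$B{\left(A,v \right)} = \left(-54 + v\right) \left(-4 + A\right)$ ($B{\left(A,v \right)} = \left(-4 + A\right) \left(-54 + v\right) = \left(-54 + v\right) \left(-4 + A\right)$)
$Y{\left(a,d \right)} = \frac{\sqrt{52 + d}}{7}$ ($Y{\left(a,d \right)} = \frac{\sqrt{d + 52}}{7} = \frac{\sqrt{52 + d}}{7}$)
$\left(\frac{1}{-27169 - 35016} + \left(-19899 + Y{\left(16,36 \right)}\right)\right) \left(B{\left(157,-75 \right)} - 42619\right) = \left(\frac{1}{-27169 - 35016} - \left(19899 - \frac{\sqrt{52 + 36}}{7}\right)\right) \left(\left(216 - 8478 - -300 + 157 \left(-75\right)\right) - 42619\right) = \left(\frac{1}{-62185} - \left(19899 - \frac{\sqrt{88}}{7}\right)\right) \left(\left(216 - 8478 + 300 - 11775\right) - 42619\right) = \left(- \frac{1}{62185} - \left(19899 - \frac{2 \sqrt{22}}{7}\right)\right) \left(-19737 - 42619\right) = \left(- \frac{1}{62185} - \left(19899 - \frac{2 \sqrt{22}}{7}\right)\right) \left(-62356\right) = \left(- \frac{1237419316}{62185} + \frac{2 \sqrt{22}}{7}\right) \left(-62356\right) = \frac{77160518868496}{62185} - 17816 \sqrt{22}$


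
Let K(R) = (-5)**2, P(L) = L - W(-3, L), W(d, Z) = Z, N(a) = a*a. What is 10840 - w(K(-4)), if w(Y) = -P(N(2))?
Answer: 10840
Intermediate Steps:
N(a) = a**2
P(L) = 0 (P(L) = L - L = 0)
K(R) = 25
w(Y) = 0 (w(Y) = -1*0 = 0)
10840 - w(K(-4)) = 10840 - 1*0 = 10840 + 0 = 10840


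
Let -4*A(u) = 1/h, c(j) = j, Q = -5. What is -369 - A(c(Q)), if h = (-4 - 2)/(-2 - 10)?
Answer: -737/2 ≈ -368.50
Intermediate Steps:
h = 1/2 (h = -6/(-12) = -6*(-1/12) = 1/2 ≈ 0.50000)
A(u) = -1/2 (A(u) = -1/(4*1/2) = -1/4*2 = -1/2)
-369 - A(c(Q)) = -369 - 1*(-1/2) = -369 + 1/2 = -737/2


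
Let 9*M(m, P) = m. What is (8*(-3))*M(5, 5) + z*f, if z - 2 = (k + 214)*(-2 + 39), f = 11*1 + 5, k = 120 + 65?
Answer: 708680/3 ≈ 2.3623e+5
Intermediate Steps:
M(m, P) = m/9
k = 185
f = 16 (f = 11 + 5 = 16)
z = 14765 (z = 2 + (185 + 214)*(-2 + 39) = 2 + 399*37 = 2 + 14763 = 14765)
(8*(-3))*M(5, 5) + z*f = (8*(-3))*((⅑)*5) + 14765*16 = -24*5/9 + 236240 = -40/3 + 236240 = 708680/3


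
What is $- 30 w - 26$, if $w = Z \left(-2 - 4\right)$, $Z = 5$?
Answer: $874$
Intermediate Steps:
$w = -30$ ($w = 5 \left(-2 - 4\right) = 5 \left(-6\right) = -30$)
$- 30 w - 26 = \left(-30\right) \left(-30\right) - 26 = 900 - 26 = 874$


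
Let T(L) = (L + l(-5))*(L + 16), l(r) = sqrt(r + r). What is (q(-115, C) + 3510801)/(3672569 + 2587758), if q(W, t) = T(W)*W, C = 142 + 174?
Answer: 2201526/6260327 + 11385*I*sqrt(10)/6260327 ≈ 0.35166 + 0.0057509*I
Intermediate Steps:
C = 316
l(r) = sqrt(2)*sqrt(r) (l(r) = sqrt(2*r) = sqrt(2)*sqrt(r))
T(L) = (16 + L)*(L + I*sqrt(10)) (T(L) = (L + sqrt(2)*sqrt(-5))*(L + 16) = (L + sqrt(2)*(I*sqrt(5)))*(16 + L) = (L + I*sqrt(10))*(16 + L) = (16 + L)*(L + I*sqrt(10)))
q(W, t) = W*(W**2 + 16*W + 16*I*sqrt(10) + I*W*sqrt(10)) (q(W, t) = (W**2 + 16*W + 16*I*sqrt(10) + I*W*sqrt(10))*W = W*(W**2 + 16*W + 16*I*sqrt(10) + I*W*sqrt(10)))
(q(-115, C) + 3510801)/(3672569 + 2587758) = (-115*((-115)**2 + 16*(-115) + 16*I*sqrt(10) + I*(-115)*sqrt(10)) + 3510801)/(3672569 + 2587758) = (-115*(13225 - 1840 + 16*I*sqrt(10) - 115*I*sqrt(10)) + 3510801)/6260327 = (-115*(11385 - 99*I*sqrt(10)) + 3510801)*(1/6260327) = ((-1309275 + 11385*I*sqrt(10)) + 3510801)*(1/6260327) = (2201526 + 11385*I*sqrt(10))*(1/6260327) = 2201526/6260327 + 11385*I*sqrt(10)/6260327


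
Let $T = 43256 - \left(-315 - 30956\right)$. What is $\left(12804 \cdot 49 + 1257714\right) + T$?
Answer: $1959637$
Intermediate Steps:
$T = 74527$ ($T = 43256 - \left(-315 - 30956\right) = 43256 - -31271 = 43256 + 31271 = 74527$)
$\left(12804 \cdot 49 + 1257714\right) + T = \left(12804 \cdot 49 + 1257714\right) + 74527 = \left(627396 + 1257714\right) + 74527 = 1885110 + 74527 = 1959637$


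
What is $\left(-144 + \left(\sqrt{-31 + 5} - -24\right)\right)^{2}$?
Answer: $\left(120 - i \sqrt{26}\right)^{2} \approx 14374.0 - 1223.8 i$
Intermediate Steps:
$\left(-144 + \left(\sqrt{-31 + 5} - -24\right)\right)^{2} = \left(-144 + \left(\sqrt{-26} + 24\right)\right)^{2} = \left(-144 + \left(i \sqrt{26} + 24\right)\right)^{2} = \left(-144 + \left(24 + i \sqrt{26}\right)\right)^{2} = \left(-120 + i \sqrt{26}\right)^{2}$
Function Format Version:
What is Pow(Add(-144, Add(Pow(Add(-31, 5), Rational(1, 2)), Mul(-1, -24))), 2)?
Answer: Pow(Add(120, Mul(-1, I, Pow(26, Rational(1, 2)))), 2) ≈ Add(14374., Mul(-1223.8, I))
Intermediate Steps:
Pow(Add(-144, Add(Pow(Add(-31, 5), Rational(1, 2)), Mul(-1, -24))), 2) = Pow(Add(-144, Add(Pow(-26, Rational(1, 2)), 24)), 2) = Pow(Add(-144, Add(Mul(I, Pow(26, Rational(1, 2))), 24)), 2) = Pow(Add(-144, Add(24, Mul(I, Pow(26, Rational(1, 2))))), 2) = Pow(Add(-120, Mul(I, Pow(26, Rational(1, 2)))), 2)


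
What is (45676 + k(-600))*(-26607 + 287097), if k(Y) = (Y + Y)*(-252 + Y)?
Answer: 278223117240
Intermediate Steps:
k(Y) = 2*Y*(-252 + Y) (k(Y) = (2*Y)*(-252 + Y) = 2*Y*(-252 + Y))
(45676 + k(-600))*(-26607 + 287097) = (45676 + 2*(-600)*(-252 - 600))*(-26607 + 287097) = (45676 + 2*(-600)*(-852))*260490 = (45676 + 1022400)*260490 = 1068076*260490 = 278223117240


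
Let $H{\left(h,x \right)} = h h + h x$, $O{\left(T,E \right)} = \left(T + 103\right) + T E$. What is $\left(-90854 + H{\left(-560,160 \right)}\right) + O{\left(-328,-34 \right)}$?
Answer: $144073$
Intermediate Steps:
$O{\left(T,E \right)} = 103 + T + E T$ ($O{\left(T,E \right)} = \left(103 + T\right) + E T = 103 + T + E T$)
$H{\left(h,x \right)} = h^{2} + h x$
$\left(-90854 + H{\left(-560,160 \right)}\right) + O{\left(-328,-34 \right)} = \left(-90854 - 560 \left(-560 + 160\right)\right) - -10927 = \left(-90854 - -224000\right) + \left(103 - 328 + 11152\right) = \left(-90854 + 224000\right) + 10927 = 133146 + 10927 = 144073$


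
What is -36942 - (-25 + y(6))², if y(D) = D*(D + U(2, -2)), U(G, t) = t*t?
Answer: -38167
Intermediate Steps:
U(G, t) = t²
y(D) = D*(4 + D) (y(D) = D*(D + (-2)²) = D*(D + 4) = D*(4 + D))
-36942 - (-25 + y(6))² = -36942 - (-25 + 6*(4 + 6))² = -36942 - (-25 + 6*10)² = -36942 - (-25 + 60)² = -36942 - 1*35² = -36942 - 1*1225 = -36942 - 1225 = -38167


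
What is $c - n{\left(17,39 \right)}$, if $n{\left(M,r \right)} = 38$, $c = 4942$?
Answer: $4904$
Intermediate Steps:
$c - n{\left(17,39 \right)} = 4942 - 38 = 4904$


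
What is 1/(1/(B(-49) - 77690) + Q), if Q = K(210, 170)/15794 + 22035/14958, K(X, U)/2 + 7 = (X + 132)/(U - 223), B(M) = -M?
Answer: 162024765720066/238404590383481 ≈ 0.67962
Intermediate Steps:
K(X, U) = -14 + 2*(132 + X)/(-223 + U) (K(X, U) = -14 + 2*((X + 132)/(U - 223)) = -14 + 2*((132 + X)/(-223 + U)) = -14 + 2*(132 + X)/(-223 + U))
Q = 3070628627/2086845426 (Q = (2*(1693 + 210 - 7*170)/(-223 + 170))/15794 + 22035/14958 = (2*(1693 + 210 - 1190)/(-53))*(1/15794) + 22035*(1/14958) = (2*(-1/53)*713)*(1/15794) + 7345/4986 = -1426/53*1/15794 + 7345/4986 = -713/418541 + 7345/4986 = 3070628627/2086845426 ≈ 1.4714)
1/(1/(B(-49) - 77690) + Q) = 1/(1/(-1*(-49) - 77690) + 3070628627/2086845426) = 1/(1/(49 - 77690) + 3070628627/2086845426) = 1/(1/(-77641) + 3070628627/2086845426) = 1/(-1/77641 + 3070628627/2086845426) = 1/(238404590383481/162024765720066) = 162024765720066/238404590383481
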